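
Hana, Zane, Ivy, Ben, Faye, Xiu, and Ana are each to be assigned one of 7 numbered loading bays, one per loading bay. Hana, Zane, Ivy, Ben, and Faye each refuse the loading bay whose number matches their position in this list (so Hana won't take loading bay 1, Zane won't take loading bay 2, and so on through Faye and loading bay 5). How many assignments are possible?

2428

Let Aᵢ (for 1 ≤ i ≤ 5) be the placements that put person i in their forbidden loading bay. Any j of these fix j positions, leaving (7−j)! ways to fill the rest, and there are C(5,j) ways to pick which j.
By inclusion–exclusion, the number of valid placements is Σ_{j=0}^{5} (−1)^j C(5,j)·(7−j)!.
Computing: 5040 − 3600 + 1200 − 240 + 30 − 2 = 2428.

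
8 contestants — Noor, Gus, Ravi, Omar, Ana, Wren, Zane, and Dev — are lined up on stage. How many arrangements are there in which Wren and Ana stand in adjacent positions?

Glue Wren and Ana into one block (2 internal orders), leaving 7 units to arrange in a row.
That gives 2 × 7! = 2 × 5040 = 10080.

10080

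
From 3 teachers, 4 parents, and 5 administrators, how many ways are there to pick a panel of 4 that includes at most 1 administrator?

210

Split by how many administrators are chosen (0 through 1).
Sum: C(5,0)·C(7,4) + C(5,1)·C(7,3) = 35 + 175 = 210.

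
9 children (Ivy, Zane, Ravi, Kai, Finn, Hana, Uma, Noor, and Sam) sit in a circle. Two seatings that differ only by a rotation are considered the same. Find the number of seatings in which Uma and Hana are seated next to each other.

Glue Uma and Hana into a block (2 internal orders). Seating 8 units around a circle gives (7)! arrangements.
So 2 × (7)! = 2 × 5040 = 10080.

10080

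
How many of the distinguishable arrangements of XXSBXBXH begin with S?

105

With the first slot taken by S, it remains to arrange the other 7 letters (XXBXBXH).
Those 7 letters have B appearing twice and X appearing 4 times, giving (7)!/(4!·2!) = 105.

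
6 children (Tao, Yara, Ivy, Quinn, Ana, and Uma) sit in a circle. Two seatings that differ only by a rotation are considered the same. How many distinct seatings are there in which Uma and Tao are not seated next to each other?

All circular seatings of 6 people number (5)! = 120.
Those with Uma next to Tao: fuse the pair into one unit and seat 5 units around a circle — 2·(4)! = 48.
Subtracting, 120 − 48 = 72.

72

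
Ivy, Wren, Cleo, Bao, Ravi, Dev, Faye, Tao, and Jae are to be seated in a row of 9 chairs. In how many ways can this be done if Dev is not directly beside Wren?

282240

Of the 9! = 362880 arrangements, those with Dev and Wren adjacent number 2 × 8! = 80640 (treat the pair as a block with 2 internal orders).
Complementary counting: 362880 − 80640 = 282240.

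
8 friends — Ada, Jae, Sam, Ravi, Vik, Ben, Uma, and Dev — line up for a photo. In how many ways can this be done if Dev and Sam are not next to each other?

30240

Of the 8! = 40320 arrangements, those with Dev and Sam adjacent number 2 × 7! = 10080 (treat the pair as a block with 2 internal orders).
Complementary counting: 40320 − 10080 = 30240.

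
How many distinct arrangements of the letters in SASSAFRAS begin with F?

With the first slot taken by F, it remains to arrange the other 8 letters (SASSARAS).
Those 8 letters have A appearing 3 times and S appearing 4 times, giving (8)!/(4!·3!) = 280.

280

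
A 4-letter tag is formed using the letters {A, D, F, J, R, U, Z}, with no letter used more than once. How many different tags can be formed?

840

Choose and order 4 of the 7 symbols: the first letter has 7 options, the next 6, then 5, 4.
That product is 7 × 6 × 5 × 4 = 840.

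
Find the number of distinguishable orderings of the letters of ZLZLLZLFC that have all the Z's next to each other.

Treat the 3 copies of Z as a single block. The multiset to arrange is then {ZZZ, C, F, L, L, L, L}, 7 items in all.
That gives (7)!/(4!) = 210 arrangements.

210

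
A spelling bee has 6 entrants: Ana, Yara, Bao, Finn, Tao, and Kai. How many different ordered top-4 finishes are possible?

360

This is an ordered selection of 4 from 6: P(6,4).
That gives 6 × 5 × 4 × 3 = 360.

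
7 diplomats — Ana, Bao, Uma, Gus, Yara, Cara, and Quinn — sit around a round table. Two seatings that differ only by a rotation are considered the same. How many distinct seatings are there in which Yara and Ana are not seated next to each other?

All circular seatings of 7 people number (6)! = 720.
Seatings with Yara beside Ana: treat them as a block with 2 internal orders, giving 2 × (5)! = 240.
Subtracting, 720 − 240 = 480.

480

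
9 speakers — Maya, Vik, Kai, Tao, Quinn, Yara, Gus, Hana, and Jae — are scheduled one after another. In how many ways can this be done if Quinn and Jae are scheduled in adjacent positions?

80640

Treat {Quinn, Jae} as a single unit. There are 8 units to order, and the pair itself can be ordered 2 ways.
That gives 2 × 8! = 2 × 40320 = 80640.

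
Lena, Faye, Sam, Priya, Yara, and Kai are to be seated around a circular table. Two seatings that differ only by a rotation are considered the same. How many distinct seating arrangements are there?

Fix one person's seat to break rotational symmetry; the remaining 5 people can be arranged in (5)! = 120 ways.

120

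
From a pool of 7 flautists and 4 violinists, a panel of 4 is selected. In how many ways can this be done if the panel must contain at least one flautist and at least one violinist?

294

Total 4-person selections from all 11: C(11,4) = 330.
Selections missing a whole group: no flautists → C(4,4) = 1; no violinists → C(7,4) = 35.
Both groups omitted at once is impossible, so 330 − 36 = 294.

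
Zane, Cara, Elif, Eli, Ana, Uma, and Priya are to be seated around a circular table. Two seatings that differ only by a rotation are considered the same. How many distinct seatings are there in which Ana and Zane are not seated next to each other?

480

Without the restriction there are (6)! = 720 seatings.
Seatings with Ana beside Zane: treat them as a block with 2 internal orders, giving 2 × (5)! = 240.
Subtracting, 720 − 240 = 480.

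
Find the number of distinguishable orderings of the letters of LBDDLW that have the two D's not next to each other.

120

There are 6!/(2!·2!) = 180 arrangements of LBDDLW in total.
Arrangements with the D's together: treat DD as one letter, giving (5)!/(2!) = 60.
Hence 180 − 60 = 120.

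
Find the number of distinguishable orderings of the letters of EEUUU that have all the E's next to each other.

4

Treat the 2 copies of E as a single block. The multiset to arrange is then {EE, U, U, U}, 4 items in all.
That gives (4)!/(3!) = 4 arrangements.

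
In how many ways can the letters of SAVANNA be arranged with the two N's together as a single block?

Treat the 2 copies of N as a single block. The multiset to arrange is then {NN, A, A, A, S, V}, 6 items in all.
That gives (6)!/(3!) = 120 arrangements.

120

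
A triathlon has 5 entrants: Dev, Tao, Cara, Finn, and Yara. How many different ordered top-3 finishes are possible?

There are 5 choices for 1st place, 4 for 2nd, and 3 for 3rd.
That gives 5 × 4 × 3 = 60.

60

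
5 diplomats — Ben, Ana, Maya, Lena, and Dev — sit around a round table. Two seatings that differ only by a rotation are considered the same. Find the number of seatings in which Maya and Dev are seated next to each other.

12

Treat {Maya, Dev} as one unit (2 internal orders) and seat the resulting 4 units around the table: (3)! circular arrangements.
So 2 × (3)! = 2 × 6 = 12.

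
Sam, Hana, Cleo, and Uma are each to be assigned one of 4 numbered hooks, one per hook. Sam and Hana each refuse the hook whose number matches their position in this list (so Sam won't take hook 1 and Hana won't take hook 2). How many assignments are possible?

Let Aᵢ (for i ∈ {1, 2}) be the placements that put person i in their forbidden hook. Any j of these fix j positions, leaving (4−j)! ways to fill the rest, and there are C(2,j) ways to pick which j.
By inclusion–exclusion, the number of valid placements is Σ_{j=0}^{2} (−1)^j C(2,j)·(4−j)!.
Computing: 24 − 12 + 2 = 14.

14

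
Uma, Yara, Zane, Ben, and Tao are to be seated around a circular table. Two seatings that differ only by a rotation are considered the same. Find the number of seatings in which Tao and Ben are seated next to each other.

12

Treat {Tao, Ben} as one unit (2 internal orders) and seat the resulting 4 units around the table: (3)! circular arrangements.
So 2 × (3)! = 2 × 6 = 12.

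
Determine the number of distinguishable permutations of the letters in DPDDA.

20

DPDDA has 5 letters with D appearing 3 times.
The number of distinct arrangements is 5!/(3!) = 120/6 = 20.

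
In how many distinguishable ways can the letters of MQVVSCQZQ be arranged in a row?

The 9 letters of MQVVSCQZQ have repeats: Q appearing 3 times and V appearing twice.
The number of distinct arrangements is 9!/(3!·2!) = 362880/12 = 30240.

30240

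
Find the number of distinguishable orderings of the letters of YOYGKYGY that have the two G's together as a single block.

Treat the 2 copies of G as a single block. The multiset to arrange is then {GG, K, O, Y, Y, Y, Y}, 7 items in all.
That gives (7)!/(4!) = 210 arrangements.

210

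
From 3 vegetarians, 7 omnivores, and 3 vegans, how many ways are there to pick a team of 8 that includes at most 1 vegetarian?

Split by how many vegetarians are chosen (0 through 1).
Sum: C(3,0)·C(10,8) + C(3,1)·C(10,7) = 45 + 360 = 405.

405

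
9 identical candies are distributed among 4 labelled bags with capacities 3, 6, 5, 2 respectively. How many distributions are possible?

61

Without the upper bounds there are C(12,3) = 220 ways to split 9 among 4 bags.
Subtract solutions that violate a single cap (substitute x_i' = x_i − (cap_i+1)): x_1 ≥ 4 gives C(8,3) = 56; x_2 ≥ 7 gives C(5,3) = 10; x_3 ≥ 6 gives C(6,3) = 20; x_4 ≥ 3 gives C(9,3) = 84. Together 170.
Add back pairs where two caps are both exceeded: 0 + 0 + 10 + 0 + 0 + 1 = 11.
By inclusion–exclusion the count is 220 − 170 + 11 = 61.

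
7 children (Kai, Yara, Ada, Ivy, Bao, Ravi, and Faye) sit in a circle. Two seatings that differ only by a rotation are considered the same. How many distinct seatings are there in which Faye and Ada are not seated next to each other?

Without the restriction there are (6)! = 720 seatings.
Those with Faye next to Ada: fuse the pair into one unit and seat 6 units around a circle — 2·(5)! = 240.
Subtracting, 720 − 240 = 480.

480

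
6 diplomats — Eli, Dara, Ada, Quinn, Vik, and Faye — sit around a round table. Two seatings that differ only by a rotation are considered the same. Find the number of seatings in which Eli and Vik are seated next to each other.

Treat {Eli, Vik} as one unit (2 internal orders) and seat the resulting 5 units around the table: (4)! circular arrangements.
So 2 × (4)! = 2 × 24 = 48.

48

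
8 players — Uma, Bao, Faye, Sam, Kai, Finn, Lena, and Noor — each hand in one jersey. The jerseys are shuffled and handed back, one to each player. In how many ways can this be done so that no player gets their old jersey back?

This is the derangement count D_8: permutations of 8 items with no fixed point.
By inclusion–exclusion this is Σ_{j=0}^{8} (−1)^j C(8,j)·(8−j)!.
Computing: 40320 − 40320 + 20160 − 6720 + 1680 − 336 + 56 − 8 + 1 = 14833.

14833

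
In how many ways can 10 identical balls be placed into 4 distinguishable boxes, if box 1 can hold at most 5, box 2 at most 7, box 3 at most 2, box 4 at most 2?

Without the upper bounds there are C(13,3) = 286 ways to split 10 among 4 boxes.
Subtract solutions that violate a single cap (substitute x_i' = x_i − (cap_i+1)): x_1 ≥ 6 gives C(7,3) = 35; x_2 ≥ 8 gives C(5,3) = 10; x_3 ≥ 3 gives C(10,3) = 120; x_4 ≥ 3 gives C(10,3) = 120. Together 285.
Add back pairs where two caps are both exceeded: 0 + 4 + 4 + 0 + 0 + 35 = 43.
By inclusion–exclusion the count is 286 − 285 + 43 = 44.

44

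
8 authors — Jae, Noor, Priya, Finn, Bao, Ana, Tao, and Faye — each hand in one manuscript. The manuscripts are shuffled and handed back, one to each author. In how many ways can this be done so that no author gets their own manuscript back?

Count assignments avoiding every fixed point. For any j of the 8 authors fixed to their own manuscript, the other 8−j can be arranged in (8−j)! ways.
By inclusion–exclusion this is Σ_{j=0}^{8} (−1)^j C(8,j)·(8−j)!.
Computing: 40320 − 40320 + 20160 − 6720 + 1680 − 336 + 56 − 8 + 1 = 14833.

14833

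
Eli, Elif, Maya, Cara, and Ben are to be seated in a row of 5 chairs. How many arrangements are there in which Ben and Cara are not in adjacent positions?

72

Of the 5! = 120 arrangements, those with Ben and Cara adjacent number 2 × 4! = 48 (treat the pair as a block with 2 internal orders).
Complementary counting: 120 − 48 = 72.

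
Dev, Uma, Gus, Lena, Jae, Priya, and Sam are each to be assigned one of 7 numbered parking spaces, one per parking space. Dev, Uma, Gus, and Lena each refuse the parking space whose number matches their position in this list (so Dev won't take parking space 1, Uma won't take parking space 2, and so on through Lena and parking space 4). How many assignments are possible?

2790

Let Aᵢ (for 1 ≤ i ≤ 4) be the placements that put person i in their forbidden parking space. Any j of these fix j positions, leaving (7−j)! ways to fill the rest, and there are C(4,j) ways to pick which j.
By inclusion–exclusion, the number of valid placements is Σ_{j=0}^{4} (−1)^j C(4,j)·(7−j)!.
Computing: 5040 − 2880 + 720 − 96 + 6 = 2790.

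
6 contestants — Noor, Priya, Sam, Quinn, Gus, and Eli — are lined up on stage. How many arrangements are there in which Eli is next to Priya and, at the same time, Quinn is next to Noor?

96

Treat {Eli,Priya} as one block (2 orders) and {Quinn,Noor} as another (2 orders).
That leaves 4 units to arrange: 2 × 2 × 4! = 4 × 24 = 96.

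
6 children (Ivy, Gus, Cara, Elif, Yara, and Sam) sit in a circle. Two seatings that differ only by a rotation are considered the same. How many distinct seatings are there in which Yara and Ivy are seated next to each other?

Glue Yara and Ivy into a block (2 internal orders). Seating 5 units around a circle gives (4)! arrangements.
So 2 × (4)! = 2 × 24 = 48.

48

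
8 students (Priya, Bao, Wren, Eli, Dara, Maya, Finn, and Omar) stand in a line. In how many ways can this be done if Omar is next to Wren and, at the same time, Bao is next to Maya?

2880

Treat {Omar,Wren} as one block (2 orders) and {Bao,Maya} as another (2 orders).
That leaves 6 units to arrange: 2 × 2 × 6! = 4 × 720 = 2880.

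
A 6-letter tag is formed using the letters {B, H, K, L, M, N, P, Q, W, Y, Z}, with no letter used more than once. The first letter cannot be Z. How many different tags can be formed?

The first letter has 11−1 = 10 choices (anything except Z).
The remaining 5 letters are filled from the other 10 symbols without repetition: 10 × 9 × 8 × 7 × 6 = 30240.
Total: 10 × 30240 = 302400.

302400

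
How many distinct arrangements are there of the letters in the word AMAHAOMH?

1680

AMAHAOMH has 8 letters with A appearing 3 times, H appearing twice, and M appearing twice.
Dividing 8! = 40320 by 3!·2!·2! = 24 for the repeated letters gives 1680.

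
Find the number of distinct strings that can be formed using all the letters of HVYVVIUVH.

HVYVVIUVH has 9 letters with H appearing twice and V appearing 4 times.
So there are 9! / (4!·2!) = 7560 distinguishable arrangements.

7560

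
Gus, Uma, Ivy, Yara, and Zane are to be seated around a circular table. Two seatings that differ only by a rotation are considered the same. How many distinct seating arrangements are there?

24

Seat Gus anywhere (absorbing the rotational symmetry), then permute the other 4: (4)! = 24.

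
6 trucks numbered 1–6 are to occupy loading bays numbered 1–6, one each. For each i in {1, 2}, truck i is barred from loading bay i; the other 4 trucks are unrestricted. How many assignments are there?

Let Aᵢ (for i ∈ {1, 2}) be the placements that put truck i in its forbidden loading bay. Any j of these fix j positions, leaving (6−j)! ways to fill the rest, and there are C(2,j) ways to pick which j.
By inclusion–exclusion, the number of valid placements is Σ_{j=0}^{2} (−1)^j C(2,j)·(6−j)!.
Computing: 720 − 240 + 24 = 504.

504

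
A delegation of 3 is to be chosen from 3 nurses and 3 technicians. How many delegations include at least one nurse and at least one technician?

18

Total 3-person selections from all 6: C(6,3) = 20.
Selections missing a whole group: no nurses → C(3,3) = 1; no technicians → C(3,3) = 1.
Both groups omitted at once is impossible, so 20 − 2 = 18.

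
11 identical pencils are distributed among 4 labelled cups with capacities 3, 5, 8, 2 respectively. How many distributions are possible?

Ignoring the caps, the number of non-negative solutions to x_1+…+x_4 = 11 is C(14,3) = 364.
Subtract solutions that violate a single cap (substitute x_i' = x_i − (cap_i+1)): x_1 ≥ 4 gives C(10,3) = 120; x_2 ≥ 6 gives C(8,3) = 56; x_3 ≥ 9 gives C(5,3) = 10; x_4 ≥ 3 gives C(11,3) = 165. Together 351.
Add back pairs where two caps are both exceeded: 4 + 0 + 35 + 0 + 10 + 0 = 49.
By inclusion–exclusion the count is 364 − 351 + 49 = 62.

62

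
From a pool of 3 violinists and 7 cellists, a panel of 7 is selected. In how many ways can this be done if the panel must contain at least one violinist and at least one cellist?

119

With no constraint there are C(10,7) = 120 possible selections.
Selections missing a whole group: no violinists → C(7,7) = 1; no cellists → C(3,7) = 0.
Both groups omitted at once is impossible, so 120 − 1 = 119.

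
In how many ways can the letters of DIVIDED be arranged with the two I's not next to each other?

300

Total arrangements of DIVIDED: 7!/(3!·2!) = 420.
If the two I's are adjacent, glue them into one block, leaving 6 items to arrange: (6)!/(3!) = 120 ways.
Subtracting, 420 − 120 = 300 arrangements keep the I's apart.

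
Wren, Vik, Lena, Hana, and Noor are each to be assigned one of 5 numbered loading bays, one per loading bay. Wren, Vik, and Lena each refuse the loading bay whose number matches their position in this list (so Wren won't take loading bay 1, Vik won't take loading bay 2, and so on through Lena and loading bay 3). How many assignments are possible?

64

Let Aᵢ (for i ∈ {1, 2, 3}) be the placements that put person i in their forbidden loading bay. Any j of these fix j positions, leaving (5−j)! ways to fill the rest, and there are C(3,j) ways to pick which j.
By inclusion–exclusion, the number of valid placements is Σ_{j=0}^{3} (−1)^j C(3,j)·(5−j)!.
Computing: 120 − 72 + 18 − 2 = 64.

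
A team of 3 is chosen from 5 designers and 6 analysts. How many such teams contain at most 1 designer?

Split by how many designers are chosen (0 through 1).
Sum: C(5,0)·C(6,3) + C(5,1)·C(6,2) = 20 + 75 = 95.

95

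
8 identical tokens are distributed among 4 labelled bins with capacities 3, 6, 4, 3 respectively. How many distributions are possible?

72

By stars and bars, unrestricted non-negative solutions to x_1+…+x_4 = 8 number C(8+3,3) = 165.
Subtract solutions that violate a single cap (substitute x_i' = x_i − (cap_i+1)): x_1 ≥ 4 gives C(7,3) = 35; x_2 ≥ 7 gives C(4,3) = 4; x_3 ≥ 5 gives C(6,3) = 20; x_4 ≥ 4 gives C(7,3) = 35. Together 94.
Add back pairs where two caps are both exceeded: 0 + 0 + 1 + 0 + 0 + 0 = 1.
By inclusion–exclusion the count is 165 − 94 + 1 = 72.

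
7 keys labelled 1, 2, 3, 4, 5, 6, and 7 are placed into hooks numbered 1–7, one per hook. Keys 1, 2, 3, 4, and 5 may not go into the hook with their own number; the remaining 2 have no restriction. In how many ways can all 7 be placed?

Let Aᵢ (for 1 ≤ i ≤ 5) be the placements that put key i in its forbidden hook. Any j of these fix j positions, leaving (7−j)! ways to fill the rest, and there are C(5,j) ways to pick which j.
By inclusion–exclusion, the number of valid placements is Σ_{j=0}^{5} (−1)^j C(5,j)·(7−j)!.
Computing: 5040 − 3600 + 1200 − 240 + 30 − 2 = 2428.

2428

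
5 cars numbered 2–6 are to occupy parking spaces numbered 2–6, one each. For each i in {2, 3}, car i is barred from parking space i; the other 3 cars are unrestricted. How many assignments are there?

78

Let Aᵢ (for i ∈ {2, 3}) be the placements that put car i in its forbidden parking space. Any j of these fix j positions, leaving (5−j)! ways to fill the rest, and there are C(2,j) ways to pick which j.
By inclusion–exclusion, the number of valid placements is Σ_{j=0}^{2} (−1)^j C(2,j)·(5−j)!.
Computing: 120 − 48 + 6 = 78.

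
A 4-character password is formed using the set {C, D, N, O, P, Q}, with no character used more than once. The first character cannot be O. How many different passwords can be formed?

300

The first character has 6−1 = 5 choices (anything except O).
The remaining 3 characters are filled from the other 5 symbols without repetition: 5 × 4 × 3 = 60.
Total: 5 × 60 = 300.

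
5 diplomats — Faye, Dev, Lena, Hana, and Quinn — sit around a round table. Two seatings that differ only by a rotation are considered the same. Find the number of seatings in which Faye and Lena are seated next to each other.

12

Treat {Faye, Lena} as one unit (2 internal orders) and seat the resulting 4 units around the table: (3)! circular arrangements.
So 2 × (3)! = 2 × 6 = 12.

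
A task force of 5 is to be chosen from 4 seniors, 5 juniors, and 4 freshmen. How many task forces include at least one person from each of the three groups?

980

Total 5-person selections from all 13: C(13,5) = 1287.
Selections missing a whole group: no seniors → C(9,5) = 126; no juniors → C(8,5) = 56; no freshmen → C(9,5) = 126.
Add back selections omitting two groups (i.e. drawn from a single group): C(4,5) + C(5,5) + C(4,5) = 1.
By inclusion–exclusion: 1287 − 308 + 1 = 980.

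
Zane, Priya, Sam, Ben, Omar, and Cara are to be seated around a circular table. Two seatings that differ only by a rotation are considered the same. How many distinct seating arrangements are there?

120

Around a circle, 6 distinct people have 6!/6 = (5)! = 120 rotationally distinct seatings.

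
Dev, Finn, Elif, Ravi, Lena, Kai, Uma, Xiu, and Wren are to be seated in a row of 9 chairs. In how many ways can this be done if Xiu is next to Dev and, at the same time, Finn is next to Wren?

20160

Treat {Xiu,Dev} as one block (2 orders) and {Finn,Wren} as another (2 orders).
That leaves 7 units to arrange: 2 × 2 × 7! = 4 × 5040 = 20160.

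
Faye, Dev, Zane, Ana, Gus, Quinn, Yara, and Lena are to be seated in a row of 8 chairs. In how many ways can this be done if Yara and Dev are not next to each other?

Of the 8! = 40320 arrangements, those with Yara and Dev adjacent number 2 × 7! = 10080 (treat the pair as a block with 2 internal orders).
Complementary counting: 40320 − 10080 = 30240.

30240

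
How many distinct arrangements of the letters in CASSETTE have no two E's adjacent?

3780

There are 8!/(2!·2!·2!) = 5040 arrangements of CASSETTE in total.
If the two E's are adjacent, glue them into one block, leaving 7 items to arrange: (7)!/(2!·2!) = 1260 ways.
Hence 5040 − 1260 = 3780.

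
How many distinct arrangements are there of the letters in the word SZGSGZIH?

5040

Letter multiplicities in SZGSGZIH: G×2, H×1, I×1, S×2, Z×2.
Dividing 8! = 40320 by 2!·2!·2! = 8 for the repeated letters gives 5040.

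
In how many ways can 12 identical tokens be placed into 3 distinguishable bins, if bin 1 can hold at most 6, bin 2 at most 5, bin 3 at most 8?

32

Without the upper bounds there are C(14,2) = 91 ways to split 12 among 3 bins.
Subtract solutions that violate a single cap (substitute x_i' = x_i − (cap_i+1)): x_1 ≥ 7 gives C(7,2) = 21; x_2 ≥ 6 gives C(8,2) = 28; x_3 ≥ 9 gives C(5,2) = 10. Together 59.
No two caps can be exceeded simultaneously, so the pair terms are all 0.
By inclusion–exclusion the count is 91 − 59 + 0 = 32.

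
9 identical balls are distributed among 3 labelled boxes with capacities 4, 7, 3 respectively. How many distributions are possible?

Without the upper bounds there are C(11,2) = 55 ways to split 9 among 3 boxes.
Subtract solutions that violate a single cap (substitute x_i' = x_i − (cap_i+1)): x_1 ≥ 5 gives C(6,2) = 15; x_2 ≥ 8 gives C(3,2) = 3; x_3 ≥ 4 gives C(7,2) = 21. Together 39.
Add back pairs where two caps are both exceeded: 0 + 1 + 0 = 1.
By inclusion–exclusion the count is 55 − 39 + 1 = 17.

17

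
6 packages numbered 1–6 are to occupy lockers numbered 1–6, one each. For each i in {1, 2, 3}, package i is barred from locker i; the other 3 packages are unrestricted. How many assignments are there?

426

Let Aᵢ (for i ∈ {1, 2, 3}) be the placements that put package i in its forbidden locker. Any j of these fix j positions, leaving (6−j)! ways to fill the rest, and there are C(3,j) ways to pick which j.
By inclusion–exclusion, the number of valid placements is Σ_{j=0}^{3} (−1)^j C(3,j)·(6−j)!.
Computing: 720 − 360 + 72 − 6 = 426.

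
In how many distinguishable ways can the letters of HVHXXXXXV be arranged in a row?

756

HVHXXXXXV has 9 letters with H appearing twice, V appearing twice, and X appearing 5 times.
The number of distinct arrangements is 9!/(5!·2!·2!) = 362880/480 = 756.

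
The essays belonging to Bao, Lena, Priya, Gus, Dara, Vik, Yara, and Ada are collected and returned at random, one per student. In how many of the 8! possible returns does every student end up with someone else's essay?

14833

Count assignments avoiding every fixed point. For any j of the 8 students fixed to their own essay, the other 8−j can be arranged in (8−j)! ways.
By inclusion–exclusion this is Σ_{j=0}^{8} (−1)^j C(8,j)·(8−j)!.
Computing: 40320 − 40320 + 20160 − 6720 + 1680 − 336 + 56 − 8 + 1 = 14833.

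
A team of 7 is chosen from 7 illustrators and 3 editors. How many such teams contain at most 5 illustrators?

Split by how many illustrators are chosen (0 through 5).
Sum: C(7,0)·C(3,7) + C(7,1)·C(3,6) + C(7,2)·C(3,5) + C(7,3)·C(3,4) + C(7,4)·C(3,3) + C(7,5)·C(3,2) = 0 + 0 + 0 + 0 + 35 + 63 = 98.

98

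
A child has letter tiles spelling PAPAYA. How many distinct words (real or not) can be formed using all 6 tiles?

Letter multiplicities in PAPAYA: A×3, P×2, Y×1.
Dividing 6! = 720 by 3!·2! = 12 for the repeated letters gives 60.

60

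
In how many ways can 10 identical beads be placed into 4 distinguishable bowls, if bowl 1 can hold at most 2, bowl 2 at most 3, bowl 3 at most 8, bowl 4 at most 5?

68

By stars and bars, unrestricted non-negative solutions to x_1+…+x_4 = 10 number C(10+3,3) = 286.
Subtract solutions that violate a single cap (substitute x_i' = x_i − (cap_i+1)): x_1 ≥ 3 gives C(10,3) = 120; x_2 ≥ 4 gives C(9,3) = 84; x_3 ≥ 9 gives C(4,3) = 4; x_4 ≥ 6 gives C(7,3) = 35. Together 243.
Add back pairs where two caps are both exceeded: 20 + 0 + 4 + 0 + 1 + 0 = 25.
By inclusion–exclusion the count is 286 − 243 + 25 = 68.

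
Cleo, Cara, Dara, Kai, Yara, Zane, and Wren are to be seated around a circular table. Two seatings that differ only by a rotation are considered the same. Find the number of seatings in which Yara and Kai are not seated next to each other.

480

Without the restriction there are (6)! = 720 seatings.
Seatings with Yara beside Kai: treat them as a block with 2 internal orders, giving 2 × (5)! = 240.
Subtracting, 720 − 240 = 480.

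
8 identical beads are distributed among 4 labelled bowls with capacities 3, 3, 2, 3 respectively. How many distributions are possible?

19

Ignoring the caps, the number of non-negative solutions to x_1+…+x_4 = 8 is C(11,3) = 165.
Subtract solutions that violate a single cap (substitute x_i' = x_i − (cap_i+1)): x_1 ≥ 4 gives C(7,3) = 35; x_2 ≥ 4 gives C(7,3) = 35; x_3 ≥ 3 gives C(8,3) = 56; x_4 ≥ 4 gives C(7,3) = 35. Together 161.
Add back pairs where two caps are both exceeded: 1 + 4 + 1 + 4 + 1 + 4 = 15.
By inclusion–exclusion the count is 165 − 161 + 15 = 19.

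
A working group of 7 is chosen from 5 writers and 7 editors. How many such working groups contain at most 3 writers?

596

Split by how many writers are chosen (0 through 3).
Sum: C(5,0)·C(7,7) + C(5,1)·C(7,6) + C(5,2)·C(7,5) + C(5,3)·C(7,4) = 1 + 35 + 210 + 350 = 596.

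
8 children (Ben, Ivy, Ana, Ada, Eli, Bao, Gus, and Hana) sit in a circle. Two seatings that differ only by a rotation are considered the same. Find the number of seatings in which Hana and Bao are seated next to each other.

Treat {Hana, Bao} as one unit (2 internal orders) and seat the resulting 7 units around the table: (6)! circular arrangements.
So 2 × (6)! = 2 × 720 = 1440.

1440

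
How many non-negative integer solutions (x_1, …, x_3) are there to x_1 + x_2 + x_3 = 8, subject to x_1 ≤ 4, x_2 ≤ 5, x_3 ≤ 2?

9

Without the upper bounds there are C(10,2) = 45 ways to split 8 among 3 variables.
Subtract solutions that violate a single cap (substitute x_i' = x_i − (cap_i+1)): x_1 ≥ 5 gives C(5,2) = 10; x_2 ≥ 6 gives C(4,2) = 6; x_3 ≥ 3 gives C(7,2) = 21. Together 37.
Add back pairs where two caps are both exceeded: 0 + 1 + 0 = 1.
By inclusion–exclusion the count is 45 − 37 + 1 = 9.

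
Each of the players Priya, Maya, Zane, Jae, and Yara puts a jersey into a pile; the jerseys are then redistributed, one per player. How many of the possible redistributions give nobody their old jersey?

Count assignments avoiding every fixed point. For any j of the 5 players fixed to their old jersey, the other 5−j can be arranged in (5−j)! ways.
By inclusion–exclusion this is Σ_{j=0}^{5} (−1)^j C(5,j)·(5−j)!.
Computing: 120 − 120 + 60 − 20 + 5 − 1 = 44.

44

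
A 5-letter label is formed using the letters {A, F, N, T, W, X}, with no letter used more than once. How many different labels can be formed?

With no repetition, fill the 5 letters in order: 6 choices, then 5, down to 2.
6 × 5 × 4 × 3 × 2 = 720.

720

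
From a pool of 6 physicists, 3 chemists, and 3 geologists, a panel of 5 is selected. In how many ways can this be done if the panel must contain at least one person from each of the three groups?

540

Total 5-person selections from all 12: C(12,5) = 792.
Subtract selections that omit an entire group: no physicists → C(6,5) = 6; no chemists → C(9,5) = 126; no geologists → C(9,5) = 126.
Add back selections omitting two groups (i.e. drawn from a single group): C(6,5) + C(3,5) + C(3,5) = 6.
By inclusion–exclusion: 792 − 258 + 6 = 540.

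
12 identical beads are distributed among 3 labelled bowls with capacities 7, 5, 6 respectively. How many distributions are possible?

27

By stars and bars, unrestricted non-negative solutions to x_1+…+x_3 = 12 number C(12+2,2) = 91.
Subtract solutions that violate a single cap (substitute x_i' = x_i − (cap_i+1)): x_1 ≥ 8 gives C(6,2) = 15; x_2 ≥ 6 gives C(8,2) = 28; x_3 ≥ 7 gives C(7,2) = 21. Together 64.
No two caps can be exceeded simultaneously, so the pair terms are all 0.
By inclusion–exclusion the count is 91 − 64 + 0 = 27.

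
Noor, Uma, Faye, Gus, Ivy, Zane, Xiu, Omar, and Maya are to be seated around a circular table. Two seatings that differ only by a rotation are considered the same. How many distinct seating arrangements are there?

Fix one person's seat to break rotational symmetry; the remaining 8 people can be arranged in (8)! = 40320 ways.

40320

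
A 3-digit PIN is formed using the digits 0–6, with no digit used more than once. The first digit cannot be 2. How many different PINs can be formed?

The first digit has 7−1 = 6 choices (anything except 2).
The remaining 2 digits are filled from the other 6 symbols without repetition: 6 × 5 = 30.
Total: 6 × 30 = 180.

180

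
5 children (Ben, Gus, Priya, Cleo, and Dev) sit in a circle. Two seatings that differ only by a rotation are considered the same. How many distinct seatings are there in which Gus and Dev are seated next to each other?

12

Glue Gus and Dev into a block (2 internal orders). Seating 4 units around a circle gives (3)! arrangements.
So 2 × (3)! = 2 × 6 = 12.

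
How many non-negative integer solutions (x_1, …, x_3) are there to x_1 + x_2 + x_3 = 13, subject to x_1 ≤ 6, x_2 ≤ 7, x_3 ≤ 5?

21

By stars and bars, unrestricted non-negative solutions to x_1+…+x_3 = 13 number C(13+2,2) = 105.
Subtract solutions that violate a single cap (substitute x_i' = x_i − (cap_i+1)): x_1 ≥ 7 gives C(8,2) = 28; x_2 ≥ 8 gives C(7,2) = 21; x_3 ≥ 6 gives C(9,2) = 36. Together 85.
Add back pairs where two caps are both exceeded: 0 + 1 + 0 = 1.
By inclusion–exclusion the count is 105 − 85 + 1 = 21.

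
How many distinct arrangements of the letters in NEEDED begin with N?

10

Fix N in the first position and arrange the remaining 5 letters.
Those 5 letters have D appearing twice and E appearing 3 times, giving (5)!/(3!·2!) = 10.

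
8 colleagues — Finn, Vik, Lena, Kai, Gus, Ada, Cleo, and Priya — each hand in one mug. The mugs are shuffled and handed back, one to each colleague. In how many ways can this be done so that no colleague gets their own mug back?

Count assignments avoiding every fixed point. For any j of the 8 colleagues fixed to their own mug, the other 8−j can be arranged in (8−j)! ways.
By inclusion–exclusion this is Σ_{j=0}^{8} (−1)^j C(8,j)·(8−j)!.
Computing: 40320 − 40320 + 20160 − 6720 + 1680 − 336 + 56 − 8 + 1 = 14833.

14833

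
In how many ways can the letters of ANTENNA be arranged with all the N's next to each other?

60

Treat the 3 copies of N as a single block. The multiset to arrange is then {NNN, A, A, E, T}, 5 items in all.
That gives (5)!/(2!) = 60 arrangements.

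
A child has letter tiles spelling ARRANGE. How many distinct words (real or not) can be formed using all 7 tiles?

1260

ARRANGE has 7 letters with A appearing twice and R appearing twice.
So there are 7! / (2!·2!) = 1260 distinguishable arrangements.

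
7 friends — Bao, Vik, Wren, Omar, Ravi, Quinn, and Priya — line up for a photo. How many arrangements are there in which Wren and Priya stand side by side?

Place the 5 others and the Wren-Priya pair as 6 objects in a line; the pair has 2 internal arrangements.
That gives 2 × 6! = 2 × 720 = 1440.

1440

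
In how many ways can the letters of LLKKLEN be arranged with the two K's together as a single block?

Treat the 2 copies of K as a single block. The multiset to arrange is then {KK, E, L, L, L, N}, 6 items in all.
That gives (6)!/(3!) = 120 arrangements.

120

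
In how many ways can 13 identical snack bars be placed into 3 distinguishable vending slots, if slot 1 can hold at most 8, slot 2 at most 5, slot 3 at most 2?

By stars and bars, unrestricted non-negative solutions to x_1+…+x_3 = 13 number C(13+2,2) = 105.
Subtract solutions that violate a single cap (substitute x_i' = x_i − (cap_i+1)): x_1 ≥ 9 gives C(6,2) = 15; x_2 ≥ 6 gives C(9,2) = 36; x_3 ≥ 3 gives C(12,2) = 66. Together 117.
Add back pairs where two caps are both exceeded: 0 + 3 + 15 = 18.
By inclusion–exclusion the count is 105 − 117 + 18 = 6.

6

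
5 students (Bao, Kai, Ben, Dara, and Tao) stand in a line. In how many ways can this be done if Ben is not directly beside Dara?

Of the 5! = 120 arrangements, those with Ben and Dara adjacent number 2 × 4! = 48 (treat the pair as a block with 2 internal orders).
Complementary counting: 120 − 48 = 72.

72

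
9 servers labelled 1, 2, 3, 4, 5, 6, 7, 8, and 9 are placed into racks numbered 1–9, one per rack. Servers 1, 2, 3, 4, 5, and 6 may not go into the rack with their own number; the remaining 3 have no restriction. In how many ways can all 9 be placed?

183822

Let Aᵢ (for 1 ≤ i ≤ 6) be the placements that put server i in its forbidden rack. Any j of these fix j positions, leaving (9−j)! ways to fill the rest, and there are C(6,j) ways to pick which j.
By inclusion–exclusion, the number of valid placements is Σ_{j=0}^{6} (−1)^j C(6,j)·(9−j)!.
Computing: 362880 − 241920 + 75600 − 14400 + 1800 − 144 + 6 = 183822.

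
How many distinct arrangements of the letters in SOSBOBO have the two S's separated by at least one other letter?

Total arrangements of SOSBOBO: 7!/(3!·2!·2!) = 210.
If the two S's are adjacent, glue them into one block, leaving 6 items to arrange: (6)!/(3!·2!) = 60 ways.
Subtracting, 210 − 60 = 150 arrangements keep the S's apart.

150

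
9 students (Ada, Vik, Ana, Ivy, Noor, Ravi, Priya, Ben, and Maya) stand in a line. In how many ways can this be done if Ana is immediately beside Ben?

80640

Place the 7 others and the Ana-Ben pair as 8 objects in a line; the pair has 2 internal arrangements.
That gives 2 × 8! = 2 × 40320 = 80640.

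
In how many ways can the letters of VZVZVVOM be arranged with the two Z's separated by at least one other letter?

Total arrangements of VZVZVVOM: 8!/(4!·2!) = 840.
If the two Z's are adjacent, glue them into one block, leaving 7 items to arrange: (7)!/(4!) = 210 ways.
Hence 840 − 210 = 630.

630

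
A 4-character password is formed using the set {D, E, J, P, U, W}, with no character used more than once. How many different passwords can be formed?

Choose and order 4 of the 6 symbols: the first character has 6 options, the next 5, then 4, 3.
That product is 6 × 5 × 4 × 3 = 360.

360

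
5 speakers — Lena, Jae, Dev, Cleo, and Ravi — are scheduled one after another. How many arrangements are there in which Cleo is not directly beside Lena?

There are 5! = 120 arrangements in all. If Cleo and Lena are adjacent, merging them into one block gives 2·(4)! = 48 arrangements.
So 120 − 48 = 72 arrangements keep them apart.

72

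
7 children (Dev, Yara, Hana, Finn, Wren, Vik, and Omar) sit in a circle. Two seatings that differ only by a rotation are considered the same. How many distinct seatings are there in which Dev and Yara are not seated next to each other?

All circular seatings of 7 people number (6)! = 720.
Those with Dev next to Yara: fuse the pair into one unit and seat 6 units around a circle — 2·(5)! = 240.
Subtracting, 720 − 240 = 480.

480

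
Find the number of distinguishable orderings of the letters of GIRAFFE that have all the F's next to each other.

720

Treat the 2 copies of F as a single block. The multiset to arrange is then {FF, A, E, G, I, R}, 6 items in all.
All 6 items are distinct, so there are (6)! = 720 arrangements.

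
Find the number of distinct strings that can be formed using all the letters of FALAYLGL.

3360

Letter multiplicities in FALAYLGL: A×2, F×1, G×1, L×3, Y×1.
The number of distinct arrangements is 8!/(3!·2!) = 40320/12 = 3360.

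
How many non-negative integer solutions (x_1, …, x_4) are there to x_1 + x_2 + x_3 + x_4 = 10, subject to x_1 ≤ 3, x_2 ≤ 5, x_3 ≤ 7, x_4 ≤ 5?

124

Ignoring the caps, the number of non-negative solutions to x_1+…+x_4 = 10 is C(13,3) = 286.
Subtract solutions that violate a single cap (substitute x_i' = x_i − (cap_i+1)): x_1 ≥ 4 gives C(9,3) = 84; x_2 ≥ 6 gives C(7,3) = 35; x_3 ≥ 8 gives C(5,3) = 10; x_4 ≥ 6 gives C(7,3) = 35. Together 164.
Add back pairs where two caps are both exceeded: 1 + 0 + 1 + 0 + 0 + 0 = 2.
By inclusion–exclusion the count is 286 − 164 + 2 = 124.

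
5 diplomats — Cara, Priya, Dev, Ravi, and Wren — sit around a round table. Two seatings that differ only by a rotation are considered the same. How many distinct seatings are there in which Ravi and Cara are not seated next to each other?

All circular seatings of 5 people number (4)! = 24.
Those with Ravi next to Cara: fuse the pair into one unit and seat 4 units around a circle — 2·(3)! = 12.
Subtracting, 24 − 12 = 12.

12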